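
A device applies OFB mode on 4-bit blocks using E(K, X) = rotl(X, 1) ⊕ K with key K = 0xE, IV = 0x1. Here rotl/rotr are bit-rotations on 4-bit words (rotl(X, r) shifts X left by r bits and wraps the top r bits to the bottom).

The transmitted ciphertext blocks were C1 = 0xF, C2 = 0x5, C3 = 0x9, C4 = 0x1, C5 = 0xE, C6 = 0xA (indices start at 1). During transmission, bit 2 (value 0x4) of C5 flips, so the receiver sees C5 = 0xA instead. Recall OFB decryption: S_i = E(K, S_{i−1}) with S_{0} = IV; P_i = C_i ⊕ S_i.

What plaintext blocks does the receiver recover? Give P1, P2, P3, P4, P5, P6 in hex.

P1 = 0x3, P2 = 0x2, P3 = 0x9, P4 = 0xF, P5 = 0x9, P6 = 0x2

Only C5 changed, to 0xA. In OFB, a change in C_i flips the same bit in P_i only; the keystream is unaffected. Decrypting the received ciphertext:
P1: S = E(K, 0x1) = 0xC; 0xF ⊕ 0xC = 0x3.
P2: S = E(K, 0xC) = 0x7; 0x5 ⊕ 0x7 = 0x2.
P3: S = E(K, 0x7) = 0x0; 0x9 ⊕ 0x0 = 0x9.
P4: S = E(K, 0x0) = 0xE; 0x1 ⊕ 0xE = 0xF.
P5: S = E(K, 0xE) = 0x3; 0xA ⊕ 0x3 = 0x9.
P6: S = E(K, 0x3) = 0x8; 0xA ⊕ 0x8 = 0x2.
Blocks that differ from the original plaintext: P5.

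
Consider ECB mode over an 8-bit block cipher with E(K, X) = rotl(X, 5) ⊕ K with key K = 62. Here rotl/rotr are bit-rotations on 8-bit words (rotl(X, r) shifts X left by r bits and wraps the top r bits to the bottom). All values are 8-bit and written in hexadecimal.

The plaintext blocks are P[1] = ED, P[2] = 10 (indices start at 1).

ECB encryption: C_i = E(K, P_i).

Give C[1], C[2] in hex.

C[1] = DF, C[2] = 60

C[1]: E(K, ED) = DF.
C[2]: E(K, 10) = 60.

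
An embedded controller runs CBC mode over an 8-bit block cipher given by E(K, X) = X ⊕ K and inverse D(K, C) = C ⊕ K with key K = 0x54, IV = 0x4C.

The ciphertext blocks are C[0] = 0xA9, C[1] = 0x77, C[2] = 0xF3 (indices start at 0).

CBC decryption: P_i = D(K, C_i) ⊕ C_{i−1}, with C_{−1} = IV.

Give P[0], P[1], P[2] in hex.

P[0] = 0xB1, P[1] = 0x8A, P[2] = 0xD0

P[0]: D(K, 0xA9) = 0xFD; 0xFD ⊕ 0x4C = 0xB1.
P[1]: D(K, 0x77) = 0x23; 0x23 ⊕ 0xA9 = 0x8A.
P[2]: D(K, 0xF3) = 0xA7; 0xA7 ⊕ 0x77 = 0xD0.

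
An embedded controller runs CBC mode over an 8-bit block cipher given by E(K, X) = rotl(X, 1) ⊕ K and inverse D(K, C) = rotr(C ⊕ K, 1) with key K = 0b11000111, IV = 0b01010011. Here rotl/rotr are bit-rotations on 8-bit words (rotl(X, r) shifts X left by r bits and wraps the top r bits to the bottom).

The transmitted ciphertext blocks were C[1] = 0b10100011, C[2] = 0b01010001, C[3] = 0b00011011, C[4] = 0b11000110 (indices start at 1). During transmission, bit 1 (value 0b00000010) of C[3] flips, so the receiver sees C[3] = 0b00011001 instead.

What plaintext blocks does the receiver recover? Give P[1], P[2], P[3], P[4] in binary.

P[1] = 0b01100001, P[2] = 0b11101000, P[3] = 0b00111110, P[4] = 0b10011001

CBC decryption: P_i = D(K, C_i) ⊕ C_{i−1}, with C_{0} = IV.
Only C[3] changed, to 0b00011001. In CBC, a change in C_i garbles P_i and flips the same bit in P_{i+1}. Decrypting the received ciphertext:
P[1]: D(K, 0b10100011) = 0b00110010; 0b00110010 ⊕ 0b01010011 = 0b01100001.
P[2]: D(K, 0b01010001) = 0b01001011; 0b01001011 ⊕ 0b10100011 = 0b11101000.
P[3]: D(K, 0b00011001) = 0b01101111; 0b01101111 ⊕ 0b01010001 = 0b00111110.
P[4]: D(K, 0b11000110) = 0b10000000; 0b10000000 ⊕ 0b00011001 = 0b10011001.
Blocks that differ from the original plaintext: P[3], P[4].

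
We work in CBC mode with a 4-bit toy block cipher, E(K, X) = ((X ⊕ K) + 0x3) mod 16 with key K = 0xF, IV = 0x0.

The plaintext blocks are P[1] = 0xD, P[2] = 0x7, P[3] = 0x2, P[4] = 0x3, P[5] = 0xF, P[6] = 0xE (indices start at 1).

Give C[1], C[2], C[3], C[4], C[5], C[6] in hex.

C[1] = 0x5, C[2] = 0x0, C[3] = 0x0, C[4] = 0xF, C[5] = 0x2, C[6] = 0x6

CBC encryption: C_i = E(K, P_i ⊕ C_{i−1}), with C_{0} = IV.
C[1]: P[1] ⊕ 0x0 = 0xD; E(K, 0xD) = 0x5.
C[2]: P[2] ⊕ 0x5 = 0x2; E(K, 0x2) = 0x0.
C[3]: P[3] ⊕ 0x0 = 0x2; E(K, 0x2) = 0x0.
C[4]: P[4] ⊕ 0x0 = 0x3; E(K, 0x3) = 0xF.
C[5]: P[5] ⊕ 0xF = 0x0; E(K, 0x0) = 0x2.
C[6]: P[6] ⊕ 0x2 = 0xC; E(K, 0xC) = 0x6.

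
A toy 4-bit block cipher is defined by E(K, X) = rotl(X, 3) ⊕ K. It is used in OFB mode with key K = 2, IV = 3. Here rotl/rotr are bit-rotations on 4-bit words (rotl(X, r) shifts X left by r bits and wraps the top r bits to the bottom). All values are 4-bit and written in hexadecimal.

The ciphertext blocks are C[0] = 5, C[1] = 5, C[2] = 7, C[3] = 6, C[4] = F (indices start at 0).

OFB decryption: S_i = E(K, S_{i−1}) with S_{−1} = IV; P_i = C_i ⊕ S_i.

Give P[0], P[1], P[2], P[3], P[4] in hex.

P[0] = E, P[1] = A, P[2] = A, P[3] = A, P[4] = B

P[0]: S = E(K, 3) = B; 5 ⊕ B = E.
P[1]: S = E(K, B) = F; 5 ⊕ F = A.
P[2]: S = E(K, F) = D; 7 ⊕ D = A.
P[3]: S = E(K, D) = C; 6 ⊕ C = A.
P[4]: S = E(K, C) = 4; F ⊕ 4 = B.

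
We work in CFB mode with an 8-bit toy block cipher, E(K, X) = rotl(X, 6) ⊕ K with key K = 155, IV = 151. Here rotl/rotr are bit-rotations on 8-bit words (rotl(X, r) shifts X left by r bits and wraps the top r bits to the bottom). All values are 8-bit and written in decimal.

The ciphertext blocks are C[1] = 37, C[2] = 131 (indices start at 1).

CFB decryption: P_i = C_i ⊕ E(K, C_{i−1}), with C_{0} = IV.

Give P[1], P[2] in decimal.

P[1]: E(K, 151) = 126; 37 ⊕ 126 = 91.
P[2]: E(K, 37) = 210; 131 ⊕ 210 = 81.

P[1] = 91, P[2] = 81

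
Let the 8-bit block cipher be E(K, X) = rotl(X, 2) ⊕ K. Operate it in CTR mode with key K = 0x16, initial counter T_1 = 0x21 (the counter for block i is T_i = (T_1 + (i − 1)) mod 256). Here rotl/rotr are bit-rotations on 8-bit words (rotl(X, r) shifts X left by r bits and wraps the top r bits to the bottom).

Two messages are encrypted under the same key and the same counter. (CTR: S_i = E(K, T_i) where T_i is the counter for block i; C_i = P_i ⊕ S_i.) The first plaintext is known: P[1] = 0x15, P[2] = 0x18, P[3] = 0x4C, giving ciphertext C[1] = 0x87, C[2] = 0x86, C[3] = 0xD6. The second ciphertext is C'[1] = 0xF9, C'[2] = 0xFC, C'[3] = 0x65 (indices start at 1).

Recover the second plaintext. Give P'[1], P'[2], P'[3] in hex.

In CTR with a reused counter, both messages share the same keystream S_i, so C_i ⊕ C'_i = P_i ⊕ P'_i and thus P'_i = P_i ⊕ C_i ⊕ C'_i.
P'[1]: 0x15 ⊕ 0x87 ⊕ 0xF9 = 0x6B.
P'[2]: 0x18 ⊕ 0x86 ⊕ 0xFC = 0x62.
P'[3]: 0x4C ⊕ 0xD6 ⊕ 0x65 = 0xFF.

P'[1] = 0x6B, P'[2] = 0x62, P'[3] = 0xFF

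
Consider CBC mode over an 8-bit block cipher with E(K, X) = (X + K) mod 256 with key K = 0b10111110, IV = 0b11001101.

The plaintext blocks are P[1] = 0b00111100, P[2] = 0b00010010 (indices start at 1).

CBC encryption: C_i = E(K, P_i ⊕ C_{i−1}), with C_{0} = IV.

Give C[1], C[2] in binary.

C[1] = 0b10101111, C[2] = 0b01111011

C[1]: P[1] ⊕ 0b11001101 = 0b11110001; E(K, 0b11110001) = 0b10101111.
C[2]: P[2] ⊕ 0b10101111 = 0b10111101; E(K, 0b10111101) = 0b01111011.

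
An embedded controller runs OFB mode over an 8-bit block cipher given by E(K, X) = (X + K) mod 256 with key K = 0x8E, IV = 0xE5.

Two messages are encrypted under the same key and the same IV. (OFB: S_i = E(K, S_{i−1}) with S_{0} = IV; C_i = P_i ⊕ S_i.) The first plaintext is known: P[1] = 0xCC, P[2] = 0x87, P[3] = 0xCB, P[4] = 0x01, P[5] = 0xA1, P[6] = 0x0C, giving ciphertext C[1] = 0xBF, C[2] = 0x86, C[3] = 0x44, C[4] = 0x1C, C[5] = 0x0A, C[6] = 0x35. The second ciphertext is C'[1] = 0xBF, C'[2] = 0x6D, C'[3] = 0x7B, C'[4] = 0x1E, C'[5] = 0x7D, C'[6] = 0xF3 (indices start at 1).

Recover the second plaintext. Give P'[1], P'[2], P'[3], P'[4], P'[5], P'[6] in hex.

In OFB with a reused IV, both messages share the same keystream S_i, so C_i ⊕ C'_i = P_i ⊕ P'_i and thus P'_i = P_i ⊕ C_i ⊕ C'_i.
P'[1]: 0xCC ⊕ 0xBF ⊕ 0xBF = 0xCC.
P'[2]: 0x87 ⊕ 0x86 ⊕ 0x6D = 0x6C.
P'[3]: 0xCB ⊕ 0x44 ⊕ 0x7B = 0xF4.
P'[4]: 0x01 ⊕ 0x1C ⊕ 0x1E = 0x03.
P'[5]: 0xA1 ⊕ 0x0A ⊕ 0x7D = 0xD6.
P'[6]: 0x0C ⊕ 0x35 ⊕ 0xF3 = 0xCA.

P'[1] = 0xCC, P'[2] = 0x6C, P'[3] = 0xF4, P'[4] = 0x03, P'[5] = 0xD6, P'[6] = 0xCA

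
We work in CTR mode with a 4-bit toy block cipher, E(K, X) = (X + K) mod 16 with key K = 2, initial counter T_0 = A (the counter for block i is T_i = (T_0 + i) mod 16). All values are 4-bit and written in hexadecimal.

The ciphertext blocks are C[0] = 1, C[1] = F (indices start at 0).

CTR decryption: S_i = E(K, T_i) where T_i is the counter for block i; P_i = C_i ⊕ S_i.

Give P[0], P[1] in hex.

P[0] = D, P[1] = 2

P[0]: T = A, S = E(K, T) = C; 1 ⊕ C = D.
P[1]: T = B, S = E(K, T) = D; F ⊕ D = 2.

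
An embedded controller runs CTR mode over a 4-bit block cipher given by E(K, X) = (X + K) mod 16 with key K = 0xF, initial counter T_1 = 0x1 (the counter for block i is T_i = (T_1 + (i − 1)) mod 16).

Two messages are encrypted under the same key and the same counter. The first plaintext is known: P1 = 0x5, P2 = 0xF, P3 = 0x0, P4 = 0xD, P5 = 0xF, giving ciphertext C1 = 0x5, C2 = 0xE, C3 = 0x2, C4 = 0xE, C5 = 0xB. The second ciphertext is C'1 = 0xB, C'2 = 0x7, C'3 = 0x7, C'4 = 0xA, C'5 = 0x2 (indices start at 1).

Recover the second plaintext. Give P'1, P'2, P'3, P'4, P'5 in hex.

In CTR with a reused counter, both messages share the same keystream S_i, so C_i ⊕ C'_i = P_i ⊕ P'_i and thus P'_i = P_i ⊕ C_i ⊕ C'_i.
P'1: 0x5 ⊕ 0x5 ⊕ 0xB = 0xB.
P'2: 0xF ⊕ 0xE ⊕ 0x7 = 0x6.
P'3: 0x0 ⊕ 0x2 ⊕ 0x7 = 0x5.
P'4: 0xD ⊕ 0xE ⊕ 0xA = 0x9.
P'5: 0xF ⊕ 0xB ⊕ 0x2 = 0x6.

P'1 = 0xB, P'2 = 0x6, P'3 = 0x5, P'4 = 0x9, P'5 = 0x6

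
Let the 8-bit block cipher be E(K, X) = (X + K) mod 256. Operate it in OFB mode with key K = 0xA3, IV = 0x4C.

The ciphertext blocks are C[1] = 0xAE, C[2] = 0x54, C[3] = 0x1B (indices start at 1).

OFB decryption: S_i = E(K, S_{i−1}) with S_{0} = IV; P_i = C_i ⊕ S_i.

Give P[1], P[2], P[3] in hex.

P[1] = 0x41, P[2] = 0xC6, P[3] = 0x2E

P[1]: S = E(K, 0x4C) = 0xEF; 0xAE ⊕ 0xEF = 0x41.
P[2]: S = E(K, 0xEF) = 0x92; 0x54 ⊕ 0x92 = 0xC6.
P[3]: S = E(K, 0x92) = 0x35; 0x1B ⊕ 0x35 = 0x2E.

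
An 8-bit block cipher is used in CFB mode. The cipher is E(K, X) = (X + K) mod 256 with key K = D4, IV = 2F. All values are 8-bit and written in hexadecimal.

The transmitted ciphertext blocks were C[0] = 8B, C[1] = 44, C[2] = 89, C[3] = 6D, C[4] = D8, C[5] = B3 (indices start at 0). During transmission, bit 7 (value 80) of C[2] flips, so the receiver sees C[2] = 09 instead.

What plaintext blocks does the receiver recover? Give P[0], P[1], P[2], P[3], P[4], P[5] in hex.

P[0] = 88, P[1] = 1B, P[2] = 11, P[3] = B0, P[4] = 99, P[5] = 1F

CFB decryption: P_i = C_i ⊕ E(K, C_{i−1}), with C_{−1} = IV.
Only C[2] changed, to 09. In CFB, a change in C_i flips the same bit in P_i and garbles P_{i+1}. Decrypting the received ciphertext:
P[0]: E(K, 2F) = 03; 8B ⊕ 03 = 88.
P[1]: E(K, 8B) = 5F; 44 ⊕ 5F = 1B.
P[2]: E(K, 44) = 18; 09 ⊕ 18 = 11.
P[3]: E(K, 09) = DD; 6D ⊕ DD = B0.
P[4]: E(K, 6D) = 41; D8 ⊕ 41 = 99.
P[5]: E(K, D8) = AC; B3 ⊕ AC = 1F.
Blocks that differ from the original plaintext: P[2], P[3].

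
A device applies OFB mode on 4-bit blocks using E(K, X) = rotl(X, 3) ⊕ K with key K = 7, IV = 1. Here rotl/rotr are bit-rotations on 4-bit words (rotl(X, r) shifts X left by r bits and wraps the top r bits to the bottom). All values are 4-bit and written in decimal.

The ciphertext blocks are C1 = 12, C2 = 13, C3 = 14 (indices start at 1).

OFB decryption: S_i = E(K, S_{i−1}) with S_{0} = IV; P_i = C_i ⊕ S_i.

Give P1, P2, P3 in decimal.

P1 = 3, P2 = 5, P3 = 13

P1: S = E(K, 1) = 15; 12 ⊕ 15 = 3.
P2: S = E(K, 15) = 8; 13 ⊕ 8 = 5.
P3: S = E(K, 8) = 3; 14 ⊕ 3 = 13.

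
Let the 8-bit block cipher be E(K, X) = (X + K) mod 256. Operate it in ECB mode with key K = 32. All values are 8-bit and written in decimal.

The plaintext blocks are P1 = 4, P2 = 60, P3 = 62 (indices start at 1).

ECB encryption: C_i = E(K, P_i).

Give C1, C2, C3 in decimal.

C1 = 36, C2 = 92, C3 = 94

C1: E(K, 4) = 36.
C2: E(K, 60) = 92.
C3: E(K, 62) = 94.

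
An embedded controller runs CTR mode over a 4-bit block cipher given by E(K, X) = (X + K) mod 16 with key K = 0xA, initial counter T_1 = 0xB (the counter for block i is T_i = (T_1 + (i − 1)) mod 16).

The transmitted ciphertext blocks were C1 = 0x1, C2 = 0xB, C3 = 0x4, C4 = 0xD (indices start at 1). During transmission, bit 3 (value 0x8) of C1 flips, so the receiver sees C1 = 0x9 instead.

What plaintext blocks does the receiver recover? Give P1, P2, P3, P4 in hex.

P1 = 0xC, P2 = 0xD, P3 = 0x3, P4 = 0x5

CTR decryption: S_i = E(K, T_i) where T_i is the counter for block i; P_i = C_i ⊕ S_i.
Only C1 changed, to 0x9. In CTR, a change in C_i flips the same bit in P_i only; the keystream is unaffected. Decrypting the received ciphertext:
P1: T = 0xB, S = E(K, T) = 0x5; 0x9 ⊕ 0x5 = 0xC.
P2: T = 0xC, S = E(K, T) = 0x6; 0xB ⊕ 0x6 = 0xD.
P3: T = 0xD, S = E(K, T) = 0x7; 0x4 ⊕ 0x7 = 0x3.
P4: T = 0xE, S = E(K, T) = 0x8; 0xD ⊕ 0x8 = 0x5.
Blocks that differ from the original plaintext: P1.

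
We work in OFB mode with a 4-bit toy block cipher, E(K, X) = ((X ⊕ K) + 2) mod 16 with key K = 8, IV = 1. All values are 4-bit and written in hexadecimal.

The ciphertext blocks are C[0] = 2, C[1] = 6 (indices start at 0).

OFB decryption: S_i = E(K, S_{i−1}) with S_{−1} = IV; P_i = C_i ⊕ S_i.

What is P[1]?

P[1] = 3

P[0]: S = E(K, 1) = B; 2 ⊕ B = 9.
P[1]: S = E(K, B) = 5; 6 ⊕ 5 = 3.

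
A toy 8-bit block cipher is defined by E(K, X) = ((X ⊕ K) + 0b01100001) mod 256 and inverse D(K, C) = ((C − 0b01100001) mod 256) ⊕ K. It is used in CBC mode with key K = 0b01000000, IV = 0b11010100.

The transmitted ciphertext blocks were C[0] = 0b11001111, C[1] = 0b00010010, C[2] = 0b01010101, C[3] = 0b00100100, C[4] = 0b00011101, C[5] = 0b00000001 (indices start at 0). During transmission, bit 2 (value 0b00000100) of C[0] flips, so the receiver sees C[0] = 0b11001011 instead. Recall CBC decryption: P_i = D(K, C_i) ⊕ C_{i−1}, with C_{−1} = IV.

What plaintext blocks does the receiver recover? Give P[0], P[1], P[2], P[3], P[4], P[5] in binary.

P[0] = 0b11111110, P[1] = 0b00111010, P[2] = 0b10100110, P[3] = 0b11010110, P[4] = 0b11011000, P[5] = 0b11111101

Only C[0] changed, to 0b11001011. In CBC, a change in C_i garbles P_i and flips the same bit in P_{i+1}. Decrypting the received ciphertext:
P[0]: D(K, 0b11001011) = 0b00101010; 0b00101010 ⊕ 0b11010100 = 0b11111110.
P[1]: D(K, 0b00010010) = 0b11110001; 0b11110001 ⊕ 0b11001011 = 0b00111010.
P[2]: D(K, 0b01010101) = 0b10110100; 0b10110100 ⊕ 0b00010010 = 0b10100110.
P[3]: D(K, 0b00100100) = 0b10000011; 0b10000011 ⊕ 0b01010101 = 0b11010110.
P[4]: D(K, 0b00011101) = 0b11111100; 0b11111100 ⊕ 0b00100100 = 0b11011000.
P[5]: D(K, 0b00000001) = 0b11100000; 0b11100000 ⊕ 0b00011101 = 0b11111101.
Blocks that differ from the original plaintext: P[0], P[1].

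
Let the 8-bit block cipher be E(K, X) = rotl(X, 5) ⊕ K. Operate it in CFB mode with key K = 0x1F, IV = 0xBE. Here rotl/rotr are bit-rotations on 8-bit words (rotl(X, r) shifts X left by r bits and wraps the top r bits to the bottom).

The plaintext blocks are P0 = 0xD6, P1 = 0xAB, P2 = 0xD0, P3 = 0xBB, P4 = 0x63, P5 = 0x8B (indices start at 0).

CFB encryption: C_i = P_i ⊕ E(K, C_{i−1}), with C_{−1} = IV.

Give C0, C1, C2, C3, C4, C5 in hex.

C0 = 0x1E, C1 = 0x77, C2 = 0x21, C3 = 0x80, C4 = 0x6C, C5 = 0x19

C0: E(K, 0xBE) = 0xC8; 0xD6 ⊕ 0xC8 = 0x1E.
C1: E(K, 0x1E) = 0xDC; 0xAB ⊕ 0xDC = 0x77.
C2: E(K, 0x77) = 0xF1; 0xD0 ⊕ 0xF1 = 0x21.
C3: E(K, 0x21) = 0x3B; 0xBB ⊕ 0x3B = 0x80.
C4: E(K, 0x80) = 0x0F; 0x63 ⊕ 0x0F = 0x6C.
C5: E(K, 0x6C) = 0x92; 0x8B ⊕ 0x92 = 0x19.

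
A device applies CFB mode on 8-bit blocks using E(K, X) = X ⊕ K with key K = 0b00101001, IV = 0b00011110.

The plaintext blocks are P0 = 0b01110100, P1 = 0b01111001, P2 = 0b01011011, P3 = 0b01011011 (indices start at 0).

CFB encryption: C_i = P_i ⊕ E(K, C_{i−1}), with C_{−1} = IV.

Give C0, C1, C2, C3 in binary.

C0 = 0b01000011, C1 = 0b00010011, C2 = 0b01100001, C3 = 0b00010011

C0: E(K, 0b00011110) = 0b00110111; 0b01110100 ⊕ 0b00110111 = 0b01000011.
C1: E(K, 0b01000011) = 0b01101010; 0b01111001 ⊕ 0b01101010 = 0b00010011.
C2: E(K, 0b00010011) = 0b00111010; 0b01011011 ⊕ 0b00111010 = 0b01100001.
C3: E(K, 0b01100001) = 0b01001000; 0b01011011 ⊕ 0b01001000 = 0b00010011.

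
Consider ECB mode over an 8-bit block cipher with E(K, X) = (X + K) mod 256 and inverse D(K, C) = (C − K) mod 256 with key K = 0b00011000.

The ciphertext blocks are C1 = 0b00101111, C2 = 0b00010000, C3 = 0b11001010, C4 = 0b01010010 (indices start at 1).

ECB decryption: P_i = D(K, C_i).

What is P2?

P2: D(K, 0b00010000) = 0b11111000.

P2 = 0b11111000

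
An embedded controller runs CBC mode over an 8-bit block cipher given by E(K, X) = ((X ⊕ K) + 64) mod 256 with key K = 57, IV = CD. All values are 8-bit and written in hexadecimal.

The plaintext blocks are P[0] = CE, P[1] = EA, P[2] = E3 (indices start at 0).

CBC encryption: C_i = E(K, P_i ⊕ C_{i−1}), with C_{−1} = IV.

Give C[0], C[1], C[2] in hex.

C[0] = B8, C[1] = 69, C[2] = 41

C[0]: P[0] ⊕ CD = 03; E(K, 03) = B8.
C[1]: P[1] ⊕ B8 = 52; E(K, 52) = 69.
C[2]: P[2] ⊕ 69 = 8A; E(K, 8A) = 41.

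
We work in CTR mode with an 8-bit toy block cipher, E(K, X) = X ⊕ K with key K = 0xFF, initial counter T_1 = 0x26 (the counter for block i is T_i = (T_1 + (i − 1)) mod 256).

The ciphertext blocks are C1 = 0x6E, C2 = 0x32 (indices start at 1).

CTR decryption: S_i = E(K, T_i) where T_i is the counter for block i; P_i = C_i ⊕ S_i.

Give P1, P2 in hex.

P1 = 0xB7, P2 = 0xEA

P1: T = 0x26, S = E(K, T) = 0xD9; 0x6E ⊕ 0xD9 = 0xB7.
P2: T = 0x27, S = E(K, T) = 0xD8; 0x32 ⊕ 0xD8 = 0xEA.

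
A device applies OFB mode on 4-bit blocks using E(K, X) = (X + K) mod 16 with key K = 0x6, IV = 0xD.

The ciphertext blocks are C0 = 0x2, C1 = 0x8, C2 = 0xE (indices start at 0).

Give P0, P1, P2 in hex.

P0 = 0x1, P1 = 0x1, P2 = 0x1

OFB decryption: S_i = E(K, S_{i−1}) with S_{−1} = IV; P_i = C_i ⊕ S_i.
P0: S = E(K, 0xD) = 0x3; 0x2 ⊕ 0x3 = 0x1.
P1: S = E(K, 0x3) = 0x9; 0x8 ⊕ 0x9 = 0x1.
P2: S = E(K, 0x9) = 0xF; 0xE ⊕ 0xF = 0x1.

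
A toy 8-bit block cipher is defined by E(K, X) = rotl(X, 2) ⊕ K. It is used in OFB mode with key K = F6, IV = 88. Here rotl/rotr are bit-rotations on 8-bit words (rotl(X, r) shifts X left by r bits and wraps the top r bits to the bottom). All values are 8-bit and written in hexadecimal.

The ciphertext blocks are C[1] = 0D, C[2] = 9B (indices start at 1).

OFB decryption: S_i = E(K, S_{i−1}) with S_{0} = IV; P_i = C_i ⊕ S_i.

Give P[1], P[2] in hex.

P[1] = D9, P[2] = 3E

P[1]: S = E(K, 88) = D4; 0D ⊕ D4 = D9.
P[2]: S = E(K, D4) = A5; 9B ⊕ A5 = 3E.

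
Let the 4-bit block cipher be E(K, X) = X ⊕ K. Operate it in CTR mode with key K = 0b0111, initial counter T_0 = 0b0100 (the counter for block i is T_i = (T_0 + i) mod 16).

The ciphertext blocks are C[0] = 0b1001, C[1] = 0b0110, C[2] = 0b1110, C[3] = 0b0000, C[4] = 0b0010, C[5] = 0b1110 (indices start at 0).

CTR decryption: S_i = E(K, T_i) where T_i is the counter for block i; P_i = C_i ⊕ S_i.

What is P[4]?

P[4] = 0b1101

P[4]: T = 0b1000, S = E(K, T) = 0b1111; 0b0010 ⊕ 0b1111 = 0b1101.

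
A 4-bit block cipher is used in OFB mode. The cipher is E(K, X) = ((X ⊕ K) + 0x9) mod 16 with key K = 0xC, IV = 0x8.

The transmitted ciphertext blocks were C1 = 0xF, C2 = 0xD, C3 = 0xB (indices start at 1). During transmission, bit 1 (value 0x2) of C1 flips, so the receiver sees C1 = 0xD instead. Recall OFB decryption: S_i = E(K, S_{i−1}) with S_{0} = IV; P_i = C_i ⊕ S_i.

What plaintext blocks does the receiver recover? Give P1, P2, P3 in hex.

P1 = 0x0, P2 = 0x7, P3 = 0x4

Only C1 changed, to 0xD. In OFB, a change in C_i flips the same bit in P_i only; the keystream is unaffected. Decrypting the received ciphertext:
P1: S = E(K, 0x8) = 0xD; 0xD ⊕ 0xD = 0x0.
P2: S = E(K, 0xD) = 0xA; 0xD ⊕ 0xA = 0x7.
P3: S = E(K, 0xA) = 0xF; 0xB ⊕ 0xF = 0x4.
Blocks that differ from the original plaintext: P1.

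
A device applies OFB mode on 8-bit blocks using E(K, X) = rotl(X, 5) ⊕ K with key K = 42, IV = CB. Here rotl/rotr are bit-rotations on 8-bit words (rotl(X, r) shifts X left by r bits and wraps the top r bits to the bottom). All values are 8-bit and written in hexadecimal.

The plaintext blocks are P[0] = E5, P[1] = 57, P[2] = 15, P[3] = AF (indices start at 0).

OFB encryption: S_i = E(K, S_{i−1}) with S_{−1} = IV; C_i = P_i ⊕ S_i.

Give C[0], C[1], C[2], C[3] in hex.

C[0]: S = E(K, CB) = 3B; E5 ⊕ 3B = DE.
C[1]: S = E(K, 3B) = 25; 57 ⊕ 25 = 72.
C[2]: S = E(K, 25) = E6; 15 ⊕ E6 = F3.
C[3]: S = E(K, E6) = 9E; AF ⊕ 9E = 31.

C[0] = DE, C[1] = 72, C[2] = F3, C[3] = 31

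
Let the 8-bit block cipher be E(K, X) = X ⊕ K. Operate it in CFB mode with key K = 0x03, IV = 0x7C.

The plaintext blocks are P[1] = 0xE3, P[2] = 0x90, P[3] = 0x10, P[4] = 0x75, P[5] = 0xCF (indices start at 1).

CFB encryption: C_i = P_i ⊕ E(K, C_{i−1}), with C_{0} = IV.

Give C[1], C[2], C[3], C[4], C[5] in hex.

C[1]: E(K, 0x7C) = 0x7F; 0xE3 ⊕ 0x7F = 0x9C.
C[2]: E(K, 0x9C) = 0x9F; 0x90 ⊕ 0x9F = 0x0F.
C[3]: E(K, 0x0F) = 0x0C; 0x10 ⊕ 0x0C = 0x1C.
C[4]: E(K, 0x1C) = 0x1F; 0x75 ⊕ 0x1F = 0x6A.
C[5]: E(K, 0x6A) = 0x69; 0xCF ⊕ 0x69 = 0xA6.

C[1] = 0x9C, C[2] = 0x0F, C[3] = 0x1C, C[4] = 0x6A, C[5] = 0xA6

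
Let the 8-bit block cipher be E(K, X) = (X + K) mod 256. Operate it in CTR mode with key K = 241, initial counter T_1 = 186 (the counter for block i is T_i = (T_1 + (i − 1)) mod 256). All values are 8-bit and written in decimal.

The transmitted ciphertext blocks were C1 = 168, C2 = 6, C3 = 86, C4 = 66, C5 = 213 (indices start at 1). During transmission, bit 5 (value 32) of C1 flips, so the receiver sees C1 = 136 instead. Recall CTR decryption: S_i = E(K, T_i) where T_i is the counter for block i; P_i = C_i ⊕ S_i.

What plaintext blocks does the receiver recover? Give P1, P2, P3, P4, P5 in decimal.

Only C1 changed, to 136. In CTR, a change in C_i flips the same bit in P_i only; the keystream is unaffected. Decrypting the received ciphertext:
P1: T = 186, S = E(K, T) = 171; 136 ⊕ 171 = 35.
P2: T = 187, S = E(K, T) = 172; 6 ⊕ 172 = 170.
P3: T = 188, S = E(K, T) = 173; 86 ⊕ 173 = 251.
P4: T = 189, S = E(K, T) = 174; 66 ⊕ 174 = 236.
P5: T = 190, S = E(K, T) = 175; 213 ⊕ 175 = 122.
Blocks that differ from the original plaintext: P1.

P1 = 35, P2 = 170, P3 = 251, P4 = 236, P5 = 122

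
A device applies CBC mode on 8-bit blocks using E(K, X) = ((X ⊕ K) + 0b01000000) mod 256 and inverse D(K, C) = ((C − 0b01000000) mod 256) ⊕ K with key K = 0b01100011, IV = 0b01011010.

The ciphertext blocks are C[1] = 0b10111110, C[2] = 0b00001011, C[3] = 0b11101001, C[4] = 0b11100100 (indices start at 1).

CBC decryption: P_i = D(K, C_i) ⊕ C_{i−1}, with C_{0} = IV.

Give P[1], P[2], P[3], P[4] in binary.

P[1] = 0b01000111, P[2] = 0b00010110, P[3] = 0b11000001, P[4] = 0b00101110

P[1]: D(K, 0b10111110) = 0b00011101; 0b00011101 ⊕ 0b01011010 = 0b01000111.
P[2]: D(K, 0b00001011) = 0b10101000; 0b10101000 ⊕ 0b10111110 = 0b00010110.
P[3]: D(K, 0b11101001) = 0b11001010; 0b11001010 ⊕ 0b00001011 = 0b11000001.
P[4]: D(K, 0b11100100) = 0b11000111; 0b11000111 ⊕ 0b11101001 = 0b00101110.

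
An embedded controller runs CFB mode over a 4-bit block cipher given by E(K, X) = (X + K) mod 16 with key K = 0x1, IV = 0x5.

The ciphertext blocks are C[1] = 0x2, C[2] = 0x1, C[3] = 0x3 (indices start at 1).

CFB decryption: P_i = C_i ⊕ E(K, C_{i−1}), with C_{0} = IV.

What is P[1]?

P[1] = 0x4

P[1]: E(K, 0x5) = 0x6; 0x2 ⊕ 0x6 = 0x4.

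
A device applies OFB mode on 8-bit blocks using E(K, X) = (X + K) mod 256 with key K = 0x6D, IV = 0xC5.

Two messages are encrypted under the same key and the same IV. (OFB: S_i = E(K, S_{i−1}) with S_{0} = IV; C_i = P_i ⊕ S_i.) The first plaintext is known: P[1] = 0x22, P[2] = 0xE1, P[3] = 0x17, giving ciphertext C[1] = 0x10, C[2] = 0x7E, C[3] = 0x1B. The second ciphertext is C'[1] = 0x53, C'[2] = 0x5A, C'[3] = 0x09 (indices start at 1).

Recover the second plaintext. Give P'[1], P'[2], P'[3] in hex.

P'[1] = 0x61, P'[2] = 0xC5, P'[3] = 0x05

In OFB with a reused IV, both messages share the same keystream S_i, so C_i ⊕ C'_i = P_i ⊕ P'_i and thus P'_i = P_i ⊕ C_i ⊕ C'_i.
P'[1]: 0x22 ⊕ 0x10 ⊕ 0x53 = 0x61.
P'[2]: 0xE1 ⊕ 0x7E ⊕ 0x5A = 0xC5.
P'[3]: 0x17 ⊕ 0x1B ⊕ 0x09 = 0x05.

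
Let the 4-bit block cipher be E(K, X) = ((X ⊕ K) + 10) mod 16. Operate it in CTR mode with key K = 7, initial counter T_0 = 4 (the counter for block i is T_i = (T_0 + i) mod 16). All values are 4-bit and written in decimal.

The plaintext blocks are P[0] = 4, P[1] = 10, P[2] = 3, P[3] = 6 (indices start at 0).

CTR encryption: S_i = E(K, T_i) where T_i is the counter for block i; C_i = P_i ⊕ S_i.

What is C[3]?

C[0]: T = 4, S = E(K, T) = 13; 4 ⊕ 13 = 9.
C[1]: T = 5, S = E(K, T) = 12; 10 ⊕ 12 = 6.
C[2]: T = 6, S = E(K, T) = 11; 3 ⊕ 11 = 8.
C[3]: T = 7, S = E(K, T) = 10; 6 ⊕ 10 = 12.

C[3] = 12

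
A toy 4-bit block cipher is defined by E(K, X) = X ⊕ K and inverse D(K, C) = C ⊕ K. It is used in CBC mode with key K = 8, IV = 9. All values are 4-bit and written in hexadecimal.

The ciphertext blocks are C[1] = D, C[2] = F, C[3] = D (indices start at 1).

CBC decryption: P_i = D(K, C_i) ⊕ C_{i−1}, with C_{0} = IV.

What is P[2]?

P[2]: D(K, F) = 7; 7 ⊕ D = A.

P[2] = A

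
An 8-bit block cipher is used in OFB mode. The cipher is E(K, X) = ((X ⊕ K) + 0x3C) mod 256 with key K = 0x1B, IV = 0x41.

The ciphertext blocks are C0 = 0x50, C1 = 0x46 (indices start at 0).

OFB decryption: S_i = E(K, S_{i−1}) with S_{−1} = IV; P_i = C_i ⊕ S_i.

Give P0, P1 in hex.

P0: S = E(K, 0x41) = 0x96; 0x50 ⊕ 0x96 = 0xC6.
P1: S = E(K, 0x96) = 0xC9; 0x46 ⊕ 0xC9 = 0x8F.

P0 = 0xC6, P1 = 0x8F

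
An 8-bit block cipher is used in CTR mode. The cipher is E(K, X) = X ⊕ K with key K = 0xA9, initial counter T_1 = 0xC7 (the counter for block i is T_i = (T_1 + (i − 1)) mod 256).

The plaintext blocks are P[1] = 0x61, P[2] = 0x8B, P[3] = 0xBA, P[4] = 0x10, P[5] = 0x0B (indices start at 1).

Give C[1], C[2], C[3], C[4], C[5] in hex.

CTR encryption: S_i = E(K, T_i) where T_i is the counter for block i; C_i = P_i ⊕ S_i.
C[1]: T = 0xC7, S = E(K, T) = 0x6E; 0x61 ⊕ 0x6E = 0x0F.
C[2]: T = 0xC8, S = E(K, T) = 0x61; 0x8B ⊕ 0x61 = 0xEA.
C[3]: T = 0xC9, S = E(K, T) = 0x60; 0xBA ⊕ 0x60 = 0xDA.
C[4]: T = 0xCA, S = E(K, T) = 0x63; 0x10 ⊕ 0x63 = 0x73.
C[5]: T = 0xCB, S = E(K, T) = 0x62; 0x0B ⊕ 0x62 = 0x69.

C[1] = 0x0F, C[2] = 0xEA, C[3] = 0xDA, C[4] = 0x73, C[5] = 0x69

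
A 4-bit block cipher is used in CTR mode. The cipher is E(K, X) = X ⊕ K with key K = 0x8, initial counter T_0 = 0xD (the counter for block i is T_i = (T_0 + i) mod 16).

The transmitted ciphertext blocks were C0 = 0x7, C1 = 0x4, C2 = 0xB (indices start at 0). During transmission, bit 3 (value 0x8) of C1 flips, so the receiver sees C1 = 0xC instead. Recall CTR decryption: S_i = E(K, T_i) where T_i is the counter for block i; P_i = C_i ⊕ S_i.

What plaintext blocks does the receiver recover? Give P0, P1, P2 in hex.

P0 = 0x2, P1 = 0xA, P2 = 0xC

Only C1 changed, to 0xC. In CTR, a change in C_i flips the same bit in P_i only; the keystream is unaffected. Decrypting the received ciphertext:
P0: T = 0xD, S = E(K, T) = 0x5; 0x7 ⊕ 0x5 = 0x2.
P1: T = 0xE, S = E(K, T) = 0x6; 0xC ⊕ 0x6 = 0xA.
P2: T = 0xF, S = E(K, T) = 0x7; 0xB ⊕ 0x7 = 0xC.
Blocks that differ from the original plaintext: P1.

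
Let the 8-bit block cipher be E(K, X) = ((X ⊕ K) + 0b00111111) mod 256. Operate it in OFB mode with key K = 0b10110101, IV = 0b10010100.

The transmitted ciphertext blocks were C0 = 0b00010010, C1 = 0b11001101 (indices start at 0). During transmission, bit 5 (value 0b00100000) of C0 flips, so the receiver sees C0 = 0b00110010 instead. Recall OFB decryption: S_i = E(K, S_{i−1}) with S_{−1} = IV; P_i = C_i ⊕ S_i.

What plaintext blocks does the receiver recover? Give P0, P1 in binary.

P0 = 0b01010010, P1 = 0b11011001

Only C0 changed, to 0b00110010. In OFB, a change in C_i flips the same bit in P_i only; the keystream is unaffected. Decrypting the received ciphertext:
P0: S = E(K, 0b10010100) = 0b01100000; 0b00110010 ⊕ 0b01100000 = 0b01010010.
P1: S = E(K, 0b01100000) = 0b00010100; 0b11001101 ⊕ 0b00010100 = 0b11011001.
Blocks that differ from the original plaintext: P0.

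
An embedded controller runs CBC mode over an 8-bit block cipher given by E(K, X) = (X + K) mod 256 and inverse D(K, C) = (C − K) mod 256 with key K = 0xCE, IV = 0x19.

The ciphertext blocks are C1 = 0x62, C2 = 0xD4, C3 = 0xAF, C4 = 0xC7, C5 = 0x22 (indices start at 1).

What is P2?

CBC decryption: P_i = D(K, C_i) ⊕ C_{i−1}, with C_{0} = IV.
P2: D(K, 0xD4) = 0x06; 0x06 ⊕ 0x62 = 0x64.

P2 = 0x64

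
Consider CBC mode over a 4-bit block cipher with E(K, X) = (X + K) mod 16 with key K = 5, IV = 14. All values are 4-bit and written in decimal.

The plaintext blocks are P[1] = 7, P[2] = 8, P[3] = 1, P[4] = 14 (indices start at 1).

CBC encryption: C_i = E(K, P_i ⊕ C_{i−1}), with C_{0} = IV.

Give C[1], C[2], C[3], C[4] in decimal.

C[1] = 14, C[2] = 11, C[3] = 15, C[4] = 6

C[1]: P[1] ⊕ 14 = 9; E(K, 9) = 14.
C[2]: P[2] ⊕ 14 = 6; E(K, 6) = 11.
C[3]: P[3] ⊕ 11 = 10; E(K, 10) = 15.
C[4]: P[4] ⊕ 15 = 1; E(K, 1) = 6.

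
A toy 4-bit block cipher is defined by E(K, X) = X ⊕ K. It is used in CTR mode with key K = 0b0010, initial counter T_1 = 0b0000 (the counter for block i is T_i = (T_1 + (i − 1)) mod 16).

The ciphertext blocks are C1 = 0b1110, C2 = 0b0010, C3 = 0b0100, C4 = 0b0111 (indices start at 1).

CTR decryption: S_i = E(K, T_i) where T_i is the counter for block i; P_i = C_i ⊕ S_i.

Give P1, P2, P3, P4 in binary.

P1 = 0b1100, P2 = 0b0001, P3 = 0b0100, P4 = 0b0110

P1: T = 0b0000, S = E(K, T) = 0b0010; 0b1110 ⊕ 0b0010 = 0b1100.
P2: T = 0b0001, S = E(K, T) = 0b0011; 0b0010 ⊕ 0b0011 = 0b0001.
P3: T = 0b0010, S = E(K, T) = 0b0000; 0b0100 ⊕ 0b0000 = 0b0100.
P4: T = 0b0011, S = E(K, T) = 0b0001; 0b0111 ⊕ 0b0001 = 0b0110.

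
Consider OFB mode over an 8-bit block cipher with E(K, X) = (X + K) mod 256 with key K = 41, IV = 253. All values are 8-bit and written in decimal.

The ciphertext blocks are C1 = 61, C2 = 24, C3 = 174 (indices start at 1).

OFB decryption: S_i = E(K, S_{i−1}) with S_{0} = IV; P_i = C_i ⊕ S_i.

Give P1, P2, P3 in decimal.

P1: S = E(K, 253) = 38; 61 ⊕ 38 = 27.
P2: S = E(K, 38) = 79; 24 ⊕ 79 = 87.
P3: S = E(K, 79) = 120; 174 ⊕ 120 = 214.

P1 = 27, P2 = 87, P3 = 214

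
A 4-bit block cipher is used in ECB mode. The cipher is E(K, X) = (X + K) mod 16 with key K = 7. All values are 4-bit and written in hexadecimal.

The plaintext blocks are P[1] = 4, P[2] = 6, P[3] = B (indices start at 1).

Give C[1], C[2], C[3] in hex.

C[1] = B, C[2] = D, C[3] = 2

ECB encryption: C_i = E(K, P_i).
C[1]: E(K, 4) = B.
C[2]: E(K, 6) = D.
C[3]: E(K, B) = 2.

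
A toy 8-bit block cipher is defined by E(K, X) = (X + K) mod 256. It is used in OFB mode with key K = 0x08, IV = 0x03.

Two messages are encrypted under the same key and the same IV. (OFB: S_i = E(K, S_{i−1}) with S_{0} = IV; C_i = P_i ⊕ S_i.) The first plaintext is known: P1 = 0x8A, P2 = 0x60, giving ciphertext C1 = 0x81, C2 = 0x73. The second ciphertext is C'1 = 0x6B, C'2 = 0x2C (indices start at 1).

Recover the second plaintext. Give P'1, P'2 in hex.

P'1 = 0x60, P'2 = 0x3F

In OFB with a reused IV, both messages share the same keystream S_i, so C_i ⊕ C'_i = P_i ⊕ P'_i and thus P'_i = P_i ⊕ C_i ⊕ C'_i.
P'1: 0x8A ⊕ 0x81 ⊕ 0x6B = 0x60.
P'2: 0x60 ⊕ 0x73 ⊕ 0x2C = 0x3F.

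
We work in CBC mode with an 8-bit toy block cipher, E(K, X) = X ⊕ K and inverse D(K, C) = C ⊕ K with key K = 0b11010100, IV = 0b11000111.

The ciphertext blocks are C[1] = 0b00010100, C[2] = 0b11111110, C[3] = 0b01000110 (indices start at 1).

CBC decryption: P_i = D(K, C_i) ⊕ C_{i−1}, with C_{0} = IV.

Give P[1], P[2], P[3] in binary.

P[1] = 0b00000111, P[2] = 0b00111110, P[3] = 0b01101100

P[1]: D(K, 0b00010100) = 0b11000000; 0b11000000 ⊕ 0b11000111 = 0b00000111.
P[2]: D(K, 0b11111110) = 0b00101010; 0b00101010 ⊕ 0b00010100 = 0b00111110.
P[3]: D(K, 0b01000110) = 0b10010010; 0b10010010 ⊕ 0b11111110 = 0b01101100.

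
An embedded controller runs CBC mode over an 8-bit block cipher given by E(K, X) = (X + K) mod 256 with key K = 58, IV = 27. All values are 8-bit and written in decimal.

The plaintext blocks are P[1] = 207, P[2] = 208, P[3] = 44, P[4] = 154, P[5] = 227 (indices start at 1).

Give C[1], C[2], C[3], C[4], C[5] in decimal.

CBC encryption: C_i = E(K, P_i ⊕ C_{i−1}), with C_{0} = IV.
C[1]: P[1] ⊕ 27 = 212; E(K, 212) = 14.
C[2]: P[2] ⊕ 14 = 222; E(K, 222) = 24.
C[3]: P[3] ⊕ 24 = 52; E(K, 52) = 110.
C[4]: P[4] ⊕ 110 = 244; E(K, 244) = 46.
C[5]: P[5] ⊕ 46 = 205; E(K, 205) = 7.

C[1] = 14, C[2] = 24, C[3] = 110, C[4] = 46, C[5] = 7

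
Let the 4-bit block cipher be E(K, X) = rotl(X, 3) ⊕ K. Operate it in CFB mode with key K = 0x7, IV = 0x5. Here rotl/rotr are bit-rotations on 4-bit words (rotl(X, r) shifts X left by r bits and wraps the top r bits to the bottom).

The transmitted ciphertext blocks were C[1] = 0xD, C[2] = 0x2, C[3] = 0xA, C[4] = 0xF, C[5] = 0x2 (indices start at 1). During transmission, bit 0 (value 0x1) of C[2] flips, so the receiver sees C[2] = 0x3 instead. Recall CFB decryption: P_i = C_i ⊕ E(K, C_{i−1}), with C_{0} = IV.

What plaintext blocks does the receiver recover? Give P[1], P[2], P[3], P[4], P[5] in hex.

Only C[2] changed, to 0x3. In CFB, a change in C_i flips the same bit in P_i and garbles P_{i+1}. Decrypting the received ciphertext:
P[1]: E(K, 0x5) = 0xD; 0xD ⊕ 0xD = 0x0.
P[2]: E(K, 0xD) = 0x9; 0x3 ⊕ 0x9 = 0xA.
P[3]: E(K, 0x3) = 0xE; 0xA ⊕ 0xE = 0x4.
P[4]: E(K, 0xA) = 0x2; 0xF ⊕ 0x2 = 0xD.
P[5]: E(K, 0xF) = 0x8; 0x2 ⊕ 0x8 = 0xA.
Blocks that differ from the original plaintext: P[2], P[3].

P[1] = 0x0, P[2] = 0xA, P[3] = 0x4, P[4] = 0xD, P[5] = 0xA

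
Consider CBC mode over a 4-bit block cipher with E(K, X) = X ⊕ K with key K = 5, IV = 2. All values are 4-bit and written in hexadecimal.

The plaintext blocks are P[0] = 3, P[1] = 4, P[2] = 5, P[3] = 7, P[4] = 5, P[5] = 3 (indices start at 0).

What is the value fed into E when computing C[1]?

CBC encryption: C_i = E(K, P_i ⊕ C_{i−1}), with C_{−1} = IV.
C[0]: P[0] ⊕ 2 = 1; E(K, 1) = 4.
C[1]: P[1] ⊕ 4 = 0; E(K, 0) = 5.
So the input to E for block [1] is 0.

0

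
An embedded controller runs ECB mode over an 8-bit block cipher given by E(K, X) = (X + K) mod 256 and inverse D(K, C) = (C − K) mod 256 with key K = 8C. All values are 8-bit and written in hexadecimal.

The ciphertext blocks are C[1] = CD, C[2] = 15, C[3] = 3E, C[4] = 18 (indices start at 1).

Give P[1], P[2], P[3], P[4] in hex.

P[1] = 41, P[2] = 89, P[3] = B2, P[4] = 8C

ECB decryption: P_i = D(K, C_i).
P[1]: D(K, CD) = 41.
P[2]: D(K, 15) = 89.
P[3]: D(K, 3E) = B2.
P[4]: D(K, 18) = 8C.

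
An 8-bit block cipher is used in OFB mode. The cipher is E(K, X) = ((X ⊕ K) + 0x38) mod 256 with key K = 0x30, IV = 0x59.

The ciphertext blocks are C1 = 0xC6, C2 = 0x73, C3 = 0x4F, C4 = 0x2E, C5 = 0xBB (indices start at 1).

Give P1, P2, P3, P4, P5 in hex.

P1 = 0x67, P2 = 0xBA, P3 = 0x7E, P4 = 0x17, P5 = 0xFA

OFB decryption: S_i = E(K, S_{i−1}) with S_{0} = IV; P_i = C_i ⊕ S_i.
P1: S = E(K, 0x59) = 0xA1; 0xC6 ⊕ 0xA1 = 0x67.
P2: S = E(K, 0xA1) = 0xC9; 0x73 ⊕ 0xC9 = 0xBA.
P3: S = E(K, 0xC9) = 0x31; 0x4F ⊕ 0x31 = 0x7E.
P4: S = E(K, 0x31) = 0x39; 0x2E ⊕ 0x39 = 0x17.
P5: S = E(K, 0x39) = 0x41; 0xBB ⊕ 0x41 = 0xFA.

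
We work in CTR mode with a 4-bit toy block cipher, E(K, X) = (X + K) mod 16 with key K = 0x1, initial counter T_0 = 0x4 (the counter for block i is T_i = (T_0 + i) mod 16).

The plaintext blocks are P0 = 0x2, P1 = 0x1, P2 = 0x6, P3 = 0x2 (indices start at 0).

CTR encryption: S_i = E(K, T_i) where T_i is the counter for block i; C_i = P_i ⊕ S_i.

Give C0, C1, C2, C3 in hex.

C0: T = 0x4, S = E(K, T) = 0x5; 0x2 ⊕ 0x5 = 0x7.
C1: T = 0x5, S = E(K, T) = 0x6; 0x1 ⊕ 0x6 = 0x7.
C2: T = 0x6, S = E(K, T) = 0x7; 0x6 ⊕ 0x7 = 0x1.
C3: T = 0x7, S = E(K, T) = 0x8; 0x2 ⊕ 0x8 = 0xA.

C0 = 0x7, C1 = 0x7, C2 = 0x1, C3 = 0xA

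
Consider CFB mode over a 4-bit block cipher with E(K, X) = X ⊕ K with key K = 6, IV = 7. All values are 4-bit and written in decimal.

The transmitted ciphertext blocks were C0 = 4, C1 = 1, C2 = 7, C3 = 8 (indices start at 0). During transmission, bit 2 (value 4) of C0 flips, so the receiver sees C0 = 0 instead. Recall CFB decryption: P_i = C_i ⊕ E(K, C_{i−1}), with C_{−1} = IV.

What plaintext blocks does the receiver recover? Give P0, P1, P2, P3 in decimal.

Only C0 changed, to 0. In CFB, a change in C_i flips the same bit in P_i and garbles P_{i+1}. Decrypting the received ciphertext:
P0: E(K, 7) = 1; 0 ⊕ 1 = 1.
P1: E(K, 0) = 6; 1 ⊕ 6 = 7.
P2: E(K, 1) = 7; 7 ⊕ 7 = 0.
P3: E(K, 7) = 1; 8 ⊕ 1 = 9.
Blocks that differ from the original plaintext: P0, P1.

P0 = 1, P1 = 7, P2 = 0, P3 = 9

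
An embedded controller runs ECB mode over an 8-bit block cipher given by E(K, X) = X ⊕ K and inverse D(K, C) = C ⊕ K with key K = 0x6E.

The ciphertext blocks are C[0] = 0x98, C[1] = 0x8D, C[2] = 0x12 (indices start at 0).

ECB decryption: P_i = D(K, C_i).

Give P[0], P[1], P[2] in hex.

P[0]: D(K, 0x98) = 0xF6.
P[1]: D(K, 0x8D) = 0xE3.
P[2]: D(K, 0x12) = 0x7C.

P[0] = 0xF6, P[1] = 0xE3, P[2] = 0x7C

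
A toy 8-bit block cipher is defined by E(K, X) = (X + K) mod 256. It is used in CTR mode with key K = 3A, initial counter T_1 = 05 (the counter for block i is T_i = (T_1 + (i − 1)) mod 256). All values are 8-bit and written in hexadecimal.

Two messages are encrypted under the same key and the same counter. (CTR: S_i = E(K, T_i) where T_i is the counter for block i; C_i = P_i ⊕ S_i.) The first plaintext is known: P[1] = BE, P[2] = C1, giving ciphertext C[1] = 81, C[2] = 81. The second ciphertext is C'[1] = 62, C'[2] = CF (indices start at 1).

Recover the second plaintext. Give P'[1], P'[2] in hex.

In CTR with a reused counter, both messages share the same keystream S_i, so C_i ⊕ C'_i = P_i ⊕ P'_i and thus P'_i = P_i ⊕ C_i ⊕ C'_i.
P'[1]: BE ⊕ 81 ⊕ 62 = 5D.
P'[2]: C1 ⊕ 81 ⊕ CF = 8F.

P'[1] = 5D, P'[2] = 8F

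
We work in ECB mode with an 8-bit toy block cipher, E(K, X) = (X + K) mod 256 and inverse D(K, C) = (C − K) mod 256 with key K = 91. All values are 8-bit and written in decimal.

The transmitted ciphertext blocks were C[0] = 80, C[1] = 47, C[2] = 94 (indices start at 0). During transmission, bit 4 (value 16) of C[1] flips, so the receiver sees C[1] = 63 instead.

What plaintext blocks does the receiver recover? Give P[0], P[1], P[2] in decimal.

P[0] = 245, P[1] = 228, P[2] = 3

ECB decryption: P_i = D(K, C_i).
Only C[1] changed, to 63. In ECB, a change in C_i affects only P_i. Decrypting the received ciphertext:
P[0]: D(K, 80) = 245.
P[1]: D(K, 63) = 228.
P[2]: D(K, 94) = 3.
Blocks that differ from the original plaintext: P[1].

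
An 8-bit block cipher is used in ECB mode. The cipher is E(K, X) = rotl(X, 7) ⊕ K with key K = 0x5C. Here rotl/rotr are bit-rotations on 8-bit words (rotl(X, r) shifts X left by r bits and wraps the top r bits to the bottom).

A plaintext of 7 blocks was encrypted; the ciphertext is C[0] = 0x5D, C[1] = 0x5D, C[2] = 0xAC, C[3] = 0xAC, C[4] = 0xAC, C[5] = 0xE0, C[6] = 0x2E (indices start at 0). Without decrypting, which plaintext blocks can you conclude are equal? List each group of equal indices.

ECB encrypts each block independently with the same key, so equal ciphertext blocks imply equal plaintext blocks.
C[0] = C[1] = 0x5D, so P[0] = P[1].
C[2] = C[3] = C[4] = 0xAC, so P[2] = P[3] = P[4].

P[0] = P[1]; P[2] = P[3] = P[4]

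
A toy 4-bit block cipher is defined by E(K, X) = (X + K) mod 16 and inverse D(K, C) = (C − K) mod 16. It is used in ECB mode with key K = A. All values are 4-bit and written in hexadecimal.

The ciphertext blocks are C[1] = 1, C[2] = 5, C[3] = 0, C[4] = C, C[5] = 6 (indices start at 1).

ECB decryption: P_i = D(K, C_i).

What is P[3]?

P[3] = 6

P[3]: D(K, 0) = 6.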